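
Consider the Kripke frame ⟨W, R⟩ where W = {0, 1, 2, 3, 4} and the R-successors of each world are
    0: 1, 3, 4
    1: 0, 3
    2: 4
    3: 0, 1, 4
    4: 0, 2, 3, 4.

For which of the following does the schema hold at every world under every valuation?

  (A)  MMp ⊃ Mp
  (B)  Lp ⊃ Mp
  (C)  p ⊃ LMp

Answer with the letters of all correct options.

R is symmetric: every R-edge is matched by its reverse.
R is not transitive: 0 R 1 and 1 R 0 but not 0 R 0.
R is serial: every world has an R-successor.
(A) MMp ⊃ Mp is the dual of axiom 4, which corresponds to transitivity. R is not transitive — not valid.
(B) axiom D: valid iff R is serial. R is serial — valid.
(C) axiom B: valid iff R is symmetric. R is symmetric — valid.

B, C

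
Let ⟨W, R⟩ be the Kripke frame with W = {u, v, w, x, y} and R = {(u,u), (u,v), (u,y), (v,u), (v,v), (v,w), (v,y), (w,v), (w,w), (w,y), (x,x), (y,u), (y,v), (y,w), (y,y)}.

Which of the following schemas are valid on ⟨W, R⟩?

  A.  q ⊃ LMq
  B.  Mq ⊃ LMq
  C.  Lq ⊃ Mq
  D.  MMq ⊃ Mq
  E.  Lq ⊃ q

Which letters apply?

R is reflexive: each world relates to itself.
R is symmetric: every R-edge is matched by its reverse.
R is not transitive: u R v and v R w but not u R w.
R is not euclidean: v R u and v R w but not u R w.
R is serial: every world has an R-successor.
(A) q ⊃ LMq is axiom B, which corresponds to symmetry. R is symmetric — valid.
(B) Mq ⊃ LMq (axiom 5) characterises the euclidean frames. R is not euclidean — not valid.
(C) Lq ⊃ Mq (axiom D) characterises the serial frames. R is serial — valid.
(D) MMq ⊃ Mq is the dual of axiom 4, which corresponds to transitivity. R is not transitive — not valid.
(E) Lq ⊃ q (axiom T) characterises the reflexive frames. R is reflexive — valid.

A, C, E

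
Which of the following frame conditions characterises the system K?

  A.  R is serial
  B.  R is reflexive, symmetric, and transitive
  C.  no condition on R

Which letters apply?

(A) this class determines D, not K.
(B) this class determines S5, not K.
(C) K is sound and complete for exactly this class.

C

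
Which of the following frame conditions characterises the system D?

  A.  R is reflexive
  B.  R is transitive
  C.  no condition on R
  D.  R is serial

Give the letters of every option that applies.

D

(A) this class determines T (= KT), not D.
(B) this class determines K4, not D.
(C) this class determines K, not D.
(D) D is sound and complete for exactly this class.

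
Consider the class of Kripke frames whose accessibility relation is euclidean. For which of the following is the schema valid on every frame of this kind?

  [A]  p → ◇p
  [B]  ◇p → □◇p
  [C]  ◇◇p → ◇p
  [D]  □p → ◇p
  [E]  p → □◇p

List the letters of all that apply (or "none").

B

(A) p → ◇p is the dual of axiom T; it is valid on a frame exactly when R is reflexive. Such an R need not be reflexive, so not valid.
(B) axiom 5: valid iff R is euclidean. Every such R is euclidean — valid.
(C) ◇◇p → ◇p is the dual of axiom 4; it is valid on a frame exactly when R is transitive. Such an R need not be transitive, so not valid.
(D) axiom D: valid iff R is serial. Such an R need not be serial — not valid.
(E) axiom B: valid iff R is symmetric. Such an R need not be symmetric — not valid.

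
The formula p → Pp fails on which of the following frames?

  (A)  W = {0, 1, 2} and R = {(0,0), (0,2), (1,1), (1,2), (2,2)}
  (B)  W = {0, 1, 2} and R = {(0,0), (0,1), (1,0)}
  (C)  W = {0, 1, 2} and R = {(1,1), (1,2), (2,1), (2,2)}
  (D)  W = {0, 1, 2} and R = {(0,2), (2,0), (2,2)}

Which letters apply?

The schema p → Pp is the dual of axiom T; it is valid on a frame iff R is reflexive.
(A) R is reflexive (each world relates to itself), so the schema is valid here.
(B) R is not reflexive (not 1 R 1), so the schema fails here.
(C) R is not reflexive (not 0 R 0), so the schema fails here.
(D) R is not reflexive (not 0 R 0), so the schema fails here.

B, C, D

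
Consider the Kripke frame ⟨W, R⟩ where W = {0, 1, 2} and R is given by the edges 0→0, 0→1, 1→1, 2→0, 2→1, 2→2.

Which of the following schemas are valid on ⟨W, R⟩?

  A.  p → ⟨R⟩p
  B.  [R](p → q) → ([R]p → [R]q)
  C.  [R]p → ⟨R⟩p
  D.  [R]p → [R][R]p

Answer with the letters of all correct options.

A, B, C, D

R is reflexive: each world relates to itself.
R is transitive: R is closed under composition.
R is serial: every world has an R-successor.
(A) p → ⟨R⟩p is the dual of axiom T, which corresponds to reflexivity. R is reflexive — valid.
(B) this is just K, valid on every normal frame.
(C) [R]p → ⟨R⟩p is axiom D; it is valid on a frame exactly when R is serial. R is serial, so valid.
(D) [R]p → [R][R]p (axiom 4) characterises the transitive frames. R is transitive — valid.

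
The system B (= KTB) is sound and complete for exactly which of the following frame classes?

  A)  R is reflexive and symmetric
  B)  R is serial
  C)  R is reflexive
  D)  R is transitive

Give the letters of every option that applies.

(A) B (= KTB) is sound and complete for exactly this class.
(B) this class determines D, not B (= KTB).
(C) this class determines T (= KT), not B (= KTB).
(D) this class determines K4, not B (= KTB).

A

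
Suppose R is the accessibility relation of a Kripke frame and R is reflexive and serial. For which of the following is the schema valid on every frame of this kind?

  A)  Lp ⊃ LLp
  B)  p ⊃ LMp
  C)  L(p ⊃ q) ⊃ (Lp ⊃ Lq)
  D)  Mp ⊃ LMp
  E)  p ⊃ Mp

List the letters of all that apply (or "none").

(A) Lp ⊃ LLp is axiom 4, which corresponds to transitivity. Such an R need not be transitive — not valid.
(B) p ⊃ LMp (axiom B) characterises the symmetric frames. Such an R need not be symmetric — not valid.
(C) L(p ⊃ q) ⊃ (Lp ⊃ Lq) is the K axiom; it holds on all frames — valid.
(D) Mp ⊃ LMp is axiom 5, which corresponds to the euclidean property. Such an R need not be euclidean — not valid.
(E) p ⊃ Mp is the dual of axiom T, which corresponds to reflexivity. Every such R is reflexive — valid.

C, E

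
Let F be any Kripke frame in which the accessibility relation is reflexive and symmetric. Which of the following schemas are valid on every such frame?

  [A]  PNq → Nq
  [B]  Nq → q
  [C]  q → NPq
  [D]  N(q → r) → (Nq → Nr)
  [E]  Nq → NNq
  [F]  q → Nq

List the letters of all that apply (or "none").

Reflexive relations are serial.
(A) PNq → Nq (the dual of axiom 5) characterises the euclidean frames. Such an R need not be euclidean — not valid.
(B) Nq → q is axiom T; it is valid on a frame exactly when R is reflexive. Every such R is reflexive, so valid.
(C) q → NPq is axiom B, which corresponds to symmetry. Every such R is symmetric — valid.
(D) N(q → r) → (Nq → Nr) is the K axiom; it holds on all frames — valid.
(E) axiom 4: valid iff R is transitive. Such an R need not be transitive — not valid.
(F) q → Nq is equivalent to ◇p→p; it holds exactly when R ⊆ identity. Such an R need not be a subset of the identity — not valid.

B, C, D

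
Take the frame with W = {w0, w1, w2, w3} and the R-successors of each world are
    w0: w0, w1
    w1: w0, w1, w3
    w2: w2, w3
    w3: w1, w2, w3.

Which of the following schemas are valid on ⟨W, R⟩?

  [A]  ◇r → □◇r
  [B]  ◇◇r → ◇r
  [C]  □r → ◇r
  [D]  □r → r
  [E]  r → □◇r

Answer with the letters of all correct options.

C, D, E

R is reflexive: each world relates to itself.
R is symmetric: every R-edge is matched by its reverse.
R is not transitive: w0 R w1 and w1 R w3 but not w0 R w3.
R is not euclidean: w1 R w0 and w1 R w3 but not w0 R w3.
R is serial: every world has an R-successor.
(A) axiom 5: valid iff R is euclidean. R is not euclidean — not valid.
(B) ◇◇r → ◇r (the dual of axiom 4) characterises the transitive frames. R is not transitive — not valid.
(C) □r → ◇r is axiom D, which corresponds to seriality. R is serial — valid.
(D) axiom T: valid iff R is reflexive. R is reflexive — valid.
(E) r → □◇r (axiom B) characterises the symmetric frames. R is symmetric — valid.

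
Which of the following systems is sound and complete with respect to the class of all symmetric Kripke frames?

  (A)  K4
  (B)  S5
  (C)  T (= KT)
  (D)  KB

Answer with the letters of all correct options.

D

(A) K4 is determined by the class of transitive frames.
(B) S5 is determined by the class of reflexive, symmetric, and transitive frames.
(C) T (= KT) is determined by the class of reflexive frames.
(D) KB is determined by exactly this class.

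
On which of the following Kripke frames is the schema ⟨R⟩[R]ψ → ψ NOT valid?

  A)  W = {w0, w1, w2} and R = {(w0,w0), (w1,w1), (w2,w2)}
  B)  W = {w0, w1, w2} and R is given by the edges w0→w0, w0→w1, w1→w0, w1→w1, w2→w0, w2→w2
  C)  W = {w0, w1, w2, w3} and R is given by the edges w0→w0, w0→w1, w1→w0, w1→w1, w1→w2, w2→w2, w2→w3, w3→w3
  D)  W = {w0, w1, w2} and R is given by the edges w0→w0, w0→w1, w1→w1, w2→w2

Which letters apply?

The schema ⟨R⟩[R]ψ → ψ is the dual of axiom B; it is valid on a frame iff R is symmetric.
(A) R is symmetric (every R-edge is matched by its reverse), so the schema is valid here.
(B) R is not symmetric (w2 R w0 but not w0 R w2), so the schema fails here.
(C) R is not symmetric (w1 R w2 but not w2 R w1), so the schema fails here.
(D) R is not symmetric (w0 R w1 but not w1 R w0), so the schema fails here.

B, C, D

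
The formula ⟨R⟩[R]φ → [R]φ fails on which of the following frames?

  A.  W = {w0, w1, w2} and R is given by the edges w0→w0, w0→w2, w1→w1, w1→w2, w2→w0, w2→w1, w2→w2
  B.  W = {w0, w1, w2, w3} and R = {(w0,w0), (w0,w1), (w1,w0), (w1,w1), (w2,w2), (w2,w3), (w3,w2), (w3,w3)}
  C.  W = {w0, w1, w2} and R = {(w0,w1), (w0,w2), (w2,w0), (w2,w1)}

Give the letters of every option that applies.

The schema ⟨R⟩[R]φ → [R]φ is the dual of axiom 5; it is valid on a frame iff R is euclidean.
(A) R is not euclidean (w2 R w0 and w2 R w1 but not w0 R w1), so the schema fails here.
(B) R is euclidean (any two R-successors of the same world are R-related), so the schema is valid here.
(C) R is not euclidean (w0 R w1 and w0 R w2 but not w1 R w2), so the schema fails here.

A, C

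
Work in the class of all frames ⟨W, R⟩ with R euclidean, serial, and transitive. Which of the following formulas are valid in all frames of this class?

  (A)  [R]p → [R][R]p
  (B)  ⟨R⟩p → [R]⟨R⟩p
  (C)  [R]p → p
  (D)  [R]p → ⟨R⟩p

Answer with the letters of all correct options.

A, B, D

(A) axiom 4: valid iff R is transitive. Every such R is transitive — valid.
(B) axiom 5: valid iff R is euclidean. Every such R is euclidean — valid.
(C) [R]p → p (axiom T) characterises the reflexive frames. Such an R need not be reflexive — not valid.
(D) [R]p → ⟨R⟩p is axiom D; it is valid on a frame exactly when R is serial. Every such R is serial, so valid.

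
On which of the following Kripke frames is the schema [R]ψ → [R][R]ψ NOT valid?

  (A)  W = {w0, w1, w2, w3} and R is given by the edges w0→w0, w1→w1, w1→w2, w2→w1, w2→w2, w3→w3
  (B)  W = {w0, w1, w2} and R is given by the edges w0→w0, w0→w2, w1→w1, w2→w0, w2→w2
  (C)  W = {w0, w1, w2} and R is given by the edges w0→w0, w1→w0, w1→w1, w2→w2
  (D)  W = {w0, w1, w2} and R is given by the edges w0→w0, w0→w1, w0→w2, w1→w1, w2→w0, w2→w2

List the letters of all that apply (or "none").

D

The schema [R]ψ → [R][R]ψ is axiom 4; it is valid on a frame iff R is transitive.
(A) R is transitive (R is closed under composition), so the schema is valid here.
(B) R is transitive (R is closed under composition), so the schema is valid here.
(C) R is transitive (R is closed under composition), so the schema is valid here.
(D) R is not transitive (w2 R w0 and w0 R w1 but not w2 R w1), so the schema fails here.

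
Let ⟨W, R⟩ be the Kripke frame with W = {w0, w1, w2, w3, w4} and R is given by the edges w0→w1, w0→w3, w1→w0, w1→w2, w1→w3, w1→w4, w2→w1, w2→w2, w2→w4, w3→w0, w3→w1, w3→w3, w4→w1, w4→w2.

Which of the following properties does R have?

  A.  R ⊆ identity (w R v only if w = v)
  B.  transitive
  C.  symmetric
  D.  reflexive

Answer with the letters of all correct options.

C

(A) not ⊆ identity: w0 R w1 with w0 ≠ w1.
(B) not transitive: w0 R w1 and w1 R w0 but not w0 R w0.
(C) symmetric: every R-edge is matched by its reverse.
(D) not reflexive: not w0 R w0.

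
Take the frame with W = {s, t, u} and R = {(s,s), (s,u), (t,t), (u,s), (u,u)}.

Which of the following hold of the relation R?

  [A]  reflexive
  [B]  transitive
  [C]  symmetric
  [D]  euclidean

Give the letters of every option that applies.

A, B, C, D

(A) reflexive: each world relates to itself.
(B) transitive: R is closed under composition.
(C) symmetric: every R-edge is matched by its reverse.
(D) euclidean: any two R-successors of the same world are R-related.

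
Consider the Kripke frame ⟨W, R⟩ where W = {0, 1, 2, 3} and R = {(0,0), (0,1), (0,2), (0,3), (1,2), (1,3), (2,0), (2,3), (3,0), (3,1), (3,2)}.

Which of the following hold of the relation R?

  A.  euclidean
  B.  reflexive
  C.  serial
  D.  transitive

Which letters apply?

C

(A) not euclidean: 0 R 1 and 0 R 0 but not 1 R 0.
(B) not reflexive: not 1 R 1.
(C) serial: every world has an R-successor.
(D) not transitive: 1 R 2 and 2 R 0 but not 1 R 0.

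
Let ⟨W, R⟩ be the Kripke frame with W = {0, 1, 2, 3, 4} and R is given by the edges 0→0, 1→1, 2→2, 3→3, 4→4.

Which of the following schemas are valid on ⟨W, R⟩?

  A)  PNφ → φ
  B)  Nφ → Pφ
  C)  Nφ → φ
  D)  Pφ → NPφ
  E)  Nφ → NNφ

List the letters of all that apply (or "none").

A, B, C, D, E

R is reflexive: each world relates to itself.
R is symmetric: every R-edge is matched by its reverse.
R is transitive: R is closed under composition.
R is euclidean: any two R-successors of the same world are R-related.
R is serial: every world has an R-successor.
(A) PNφ → φ is the dual of axiom B; it is valid on a frame exactly when R is symmetric. R is symmetric, so valid.
(B) Nφ → Pφ (axiom D) characterises the serial frames. R is serial — valid.
(C) Nφ → φ (axiom T) characterises the reflexive frames. R is reflexive — valid.
(D) Pφ → NPφ is axiom 5; it is valid on a frame exactly when R is euclidean. R is euclidean, so valid.
(E) Nφ → NNφ is axiom 4; it is valid on a frame exactly when R is transitive. R is transitive, so valid.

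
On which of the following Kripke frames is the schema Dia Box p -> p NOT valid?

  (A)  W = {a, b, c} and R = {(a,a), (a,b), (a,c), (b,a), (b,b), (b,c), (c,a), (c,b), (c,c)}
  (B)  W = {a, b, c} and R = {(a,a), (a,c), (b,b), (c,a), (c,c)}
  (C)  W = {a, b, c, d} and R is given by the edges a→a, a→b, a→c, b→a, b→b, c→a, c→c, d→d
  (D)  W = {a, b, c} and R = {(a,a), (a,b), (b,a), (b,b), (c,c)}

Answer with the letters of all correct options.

The schema Dia Box p -> p is the dual of axiom B; it is valid on a frame iff R is symmetric.
(A) R is symmetric (every R-edge is matched by its reverse), so the schema is valid here.
(B) R is symmetric (every R-edge is matched by its reverse), so the schema is valid here.
(C) R is symmetric (every R-edge is matched by its reverse), so the schema is valid here.
(D) R is symmetric (every R-edge is matched by its reverse), so the schema is valid here.

none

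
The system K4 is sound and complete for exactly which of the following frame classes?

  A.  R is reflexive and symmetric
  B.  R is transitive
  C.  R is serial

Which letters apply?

B

(A) this class determines B (= KTB), not K4.
(B) K4 is sound and complete for exactly this class.
(C) this class determines D, not K4.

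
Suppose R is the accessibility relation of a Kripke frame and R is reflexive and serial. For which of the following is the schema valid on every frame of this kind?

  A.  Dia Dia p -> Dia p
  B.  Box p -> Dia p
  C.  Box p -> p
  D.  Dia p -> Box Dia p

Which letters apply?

B, C

(A) the dual of axiom 4: valid iff R is transitive. Such an R need not be transitive — not valid.
(B) axiom D: valid iff R is serial. Every such R is serial — valid.
(C) Box p -> p (axiom T) characterises the reflexive frames. Every such R is reflexive — valid.
(D) Dia p -> Box Dia p (axiom 5) characterises the euclidean frames. Such an R need not be euclidean — not valid.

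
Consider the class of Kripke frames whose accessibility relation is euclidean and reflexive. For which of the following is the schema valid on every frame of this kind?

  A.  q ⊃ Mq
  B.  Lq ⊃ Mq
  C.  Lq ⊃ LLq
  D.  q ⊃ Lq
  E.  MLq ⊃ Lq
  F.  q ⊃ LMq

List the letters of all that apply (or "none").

A, B, C, E, F

A reflexive euclidean relation is also symmetric (from wRw and wRv the euclidean condition gives vRw) and hence transitive; it is an equivalence relation.
(A) the dual of axiom T: valid iff R is reflexive. Every such R is reflexive — valid.
(B) axiom D: valid iff R is serial. Every such R is serial — valid.
(C) Lq ⊃ LLq is axiom 4; it is valid on a frame exactly when R is transitive. Every such R is transitive, so valid.
(D) q ⊃ Lq is equivalent to ◇p→p; it holds exactly when R ⊆ identity. Such an R need not be a subset of the identity — not valid.
(E) MLq ⊃ Lq is the dual of axiom 5; it is valid on a frame exactly when R is euclidean. Every such R is euclidean, so valid.
(F) q ⊃ LMq is axiom B, which corresponds to symmetry. Every such R is symmetric — valid.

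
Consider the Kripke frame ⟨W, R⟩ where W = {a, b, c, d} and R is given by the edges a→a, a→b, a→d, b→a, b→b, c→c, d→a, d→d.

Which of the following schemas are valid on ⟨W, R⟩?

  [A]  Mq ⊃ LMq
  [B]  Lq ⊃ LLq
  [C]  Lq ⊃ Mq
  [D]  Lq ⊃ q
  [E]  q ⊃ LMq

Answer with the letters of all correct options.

R is reflexive: each world relates to itself.
R is symmetric: every R-edge is matched by its reverse.
R is not transitive: b R a and a R d but not b R d.
R is not euclidean: a R b and a R d but not b R d.
R is serial: every world has an R-successor.
(A) Mq ⊃ LMq (axiom 5) characterises the euclidean frames. R is not euclidean — not valid.
(B) axiom 4: valid iff R is transitive. R is not transitive — not valid.
(C) Lq ⊃ Mq is axiom D, which corresponds to seriality. R is serial — valid.
(D) Lq ⊃ q is axiom T; it is valid on a frame exactly when R is reflexive. R is reflexive, so valid.
(E) q ⊃ LMq is axiom B, which corresponds to symmetry. R is symmetric — valid.

C, D, E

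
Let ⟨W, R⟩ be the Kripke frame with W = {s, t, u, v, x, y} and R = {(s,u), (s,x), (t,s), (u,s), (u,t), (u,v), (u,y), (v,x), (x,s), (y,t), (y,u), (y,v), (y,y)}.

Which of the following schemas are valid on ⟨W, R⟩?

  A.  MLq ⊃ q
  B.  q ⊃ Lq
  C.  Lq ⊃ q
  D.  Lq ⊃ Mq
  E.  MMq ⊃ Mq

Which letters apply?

D

R is not reflexive: not s R s.
R is not symmetric: t R s but not s R t.
R is not transitive: s R u and u R s but not s R s.
R is serial: every world has an R-successor.
R is not a subset of the identity: s R u with s ≠ u.
(A) MLq ⊃ q (the dual of axiom B) characterises the symmetric frames. R is not symmetric — not valid.
(B) q ⊃ Lq is valid only on frames where every R-edge is a self-loop. Here R ⊄ identity — not valid.
(C) axiom T: valid iff R is reflexive. R is not reflexive — not valid.
(D) Lq ⊃ Mq is axiom D, which corresponds to seriality. R is serial — valid.
(E) MMq ⊃ Mq is the dual of axiom 4, which corresponds to transitivity. R is not transitive — not valid.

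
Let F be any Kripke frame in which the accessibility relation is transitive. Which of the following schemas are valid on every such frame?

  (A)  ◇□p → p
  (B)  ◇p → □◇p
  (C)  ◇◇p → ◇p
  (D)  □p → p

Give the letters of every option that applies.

C

(A) ◇□p → p is the dual of axiom B; it is valid on a frame exactly when R is symmetric. Such an R need not be symmetric, so not valid.
(B) ◇p → □◇p (axiom 5) characterises the euclidean frames. Such an R need not be euclidean — not valid.
(C) the dual of axiom 4: valid iff R is transitive. Every such R is transitive — valid.
(D) □p → p (axiom T) characterises the reflexive frames. Such an R need not be reflexive — not valid.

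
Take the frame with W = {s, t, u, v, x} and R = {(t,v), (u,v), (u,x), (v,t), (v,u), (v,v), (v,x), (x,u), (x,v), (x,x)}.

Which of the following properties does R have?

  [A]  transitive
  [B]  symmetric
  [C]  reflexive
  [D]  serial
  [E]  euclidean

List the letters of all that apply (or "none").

B

(A) not transitive: t R v and v R t but not t R t.
(B) symmetric: every R-edge is matched by its reverse.
(C) not reflexive: not s R s.
(D) not serial: s has no R-successor.
(E) not euclidean: v R t and v R u but not t R u.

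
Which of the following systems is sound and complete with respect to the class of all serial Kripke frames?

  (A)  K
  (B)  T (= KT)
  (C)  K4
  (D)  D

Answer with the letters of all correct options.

D

(A) K is determined by the class of arbitrary frames.
(B) T (= KT) is determined by the class of reflexive frames.
(C) K4 is determined by the class of transitive frames.
(D) D is determined by exactly this class.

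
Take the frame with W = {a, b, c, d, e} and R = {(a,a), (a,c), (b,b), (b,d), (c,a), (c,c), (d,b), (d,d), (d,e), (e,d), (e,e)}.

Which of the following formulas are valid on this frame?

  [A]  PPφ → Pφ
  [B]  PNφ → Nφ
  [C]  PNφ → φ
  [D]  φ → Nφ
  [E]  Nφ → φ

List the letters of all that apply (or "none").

C, E

R is reflexive: each world relates to itself.
R is symmetric: every R-edge is matched by its reverse.
R is not transitive: b R d and d R e but not b R e.
R is not euclidean: d R b and d R e but not b R e.
R is not a subset of the identity: a R c with a ≠ c.
(A) PPφ → Pφ (the dual of axiom 4) characterises the transitive frames. R is not transitive — not valid.
(B) PNφ → Nφ is the dual of axiom 5, which corresponds to the euclidean property. R is not euclidean — not valid.
(C) PNφ → φ is the dual of axiom B; it is valid on a frame exactly when R is symmetric. R is symmetric, so valid.
(D) φ → Nφ is valid only on frames where every R-edge is a self-loop. Here R ⊄ identity — not valid.
(E) Nφ → φ (axiom T) characterises the reflexive frames. R is reflexive — valid.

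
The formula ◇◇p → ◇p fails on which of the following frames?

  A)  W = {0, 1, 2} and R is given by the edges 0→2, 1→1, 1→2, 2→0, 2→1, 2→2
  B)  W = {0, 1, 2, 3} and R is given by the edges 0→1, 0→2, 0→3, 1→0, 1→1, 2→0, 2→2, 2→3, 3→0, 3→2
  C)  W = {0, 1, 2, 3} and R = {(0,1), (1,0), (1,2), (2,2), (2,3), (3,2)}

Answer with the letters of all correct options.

A, B, C

The schema ◇◇p → ◇p is the dual of axiom 4; it is valid on a frame iff R is transitive.
(A) R is not transitive (0 R 2 and 2 R 0 but not 0 R 0), so the schema fails here.
(B) R is not transitive (0 R 1 and 1 R 0 but not 0 R 0), so the schema fails here.
(C) R is not transitive (0 R 1 and 1 R 0 but not 0 R 0), so the schema fails here.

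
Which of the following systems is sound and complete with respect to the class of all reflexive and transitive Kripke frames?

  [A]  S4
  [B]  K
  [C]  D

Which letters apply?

A

(A) S4 is determined by exactly this class.
(B) K is determined by the class of arbitrary frames.
(C) D is determined by the class of serial frames.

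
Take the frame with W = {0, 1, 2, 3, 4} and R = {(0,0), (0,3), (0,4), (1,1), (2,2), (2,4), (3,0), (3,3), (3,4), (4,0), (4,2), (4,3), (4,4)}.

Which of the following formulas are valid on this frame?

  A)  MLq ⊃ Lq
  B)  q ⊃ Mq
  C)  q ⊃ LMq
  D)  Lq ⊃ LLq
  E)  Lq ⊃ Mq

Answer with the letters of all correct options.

B, C, E

R is reflexive: each world relates to itself.
R is symmetric: every R-edge is matched by its reverse.
R is not transitive: 0 R 4 and 4 R 2 but not 0 R 2.
R is not euclidean: 4 R 0 and 4 R 2 but not 0 R 2.
R is serial: every world has an R-successor.
(A) MLq ⊃ Lq (the dual of axiom 5) characterises the euclidean frames. R is not euclidean — not valid.
(B) q ⊃ Mq is the dual of axiom T; it is valid on a frame exactly when R is reflexive. R is reflexive, so valid.
(C) q ⊃ LMq (axiom B) characterises the symmetric frames. R is symmetric — valid.
(D) Lq ⊃ LLq is axiom 4, which corresponds to transitivity. R is not transitive — not valid.
(E) axiom D: valid iff R is serial. R is serial — valid.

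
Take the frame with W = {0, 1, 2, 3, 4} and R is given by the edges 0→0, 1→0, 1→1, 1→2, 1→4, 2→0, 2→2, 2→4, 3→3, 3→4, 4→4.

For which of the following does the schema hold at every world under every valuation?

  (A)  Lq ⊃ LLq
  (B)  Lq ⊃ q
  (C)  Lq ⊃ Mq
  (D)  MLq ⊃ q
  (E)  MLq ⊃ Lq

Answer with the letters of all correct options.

R is reflexive: each world relates to itself.
R is not symmetric: 1 R 0 but not 0 R 1.
R is transitive: R is closed under composition.
R is not euclidean: 1 R 0 and 1 R 1 but not 0 R 1.
R is serial: every world has an R-successor.
(A) axiom 4: valid iff R is transitive. R is transitive — valid.
(B) Lq ⊃ q is axiom T; it is valid on a frame exactly when R is reflexive. R is reflexive, so valid.
(C) Lq ⊃ Mq is axiom D; it is valid on a frame exactly when R is serial. R is serial, so valid.
(D) MLq ⊃ q (the dual of axiom B) characterises the symmetric frames. R is not symmetric — not valid.
(E) MLq ⊃ Lq is the dual of axiom 5; it is valid on a frame exactly when R is euclidean. R is not euclidean, so not valid.

A, B, C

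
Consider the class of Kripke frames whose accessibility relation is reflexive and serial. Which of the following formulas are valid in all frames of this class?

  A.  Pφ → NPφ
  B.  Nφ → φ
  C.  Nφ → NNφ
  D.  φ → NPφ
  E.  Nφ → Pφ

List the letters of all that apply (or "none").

(A) Pφ → NPφ is axiom 5; it is valid on a frame exactly when R is euclidean. Such an R need not be euclidean, so not valid.
(B) Nφ → φ is axiom T, which corresponds to reflexivity. Every such R is reflexive — valid.
(C) Nφ → NNφ (axiom 4) characterises the transitive frames. Such an R need not be transitive — not valid.
(D) φ → NPφ is axiom B; it is valid on a frame exactly when R is symmetric. Such an R need not be symmetric, so not valid.
(E) Nφ → Pφ is axiom D; it is valid on a frame exactly when R is serial. Every such R is serial, so valid.

B, E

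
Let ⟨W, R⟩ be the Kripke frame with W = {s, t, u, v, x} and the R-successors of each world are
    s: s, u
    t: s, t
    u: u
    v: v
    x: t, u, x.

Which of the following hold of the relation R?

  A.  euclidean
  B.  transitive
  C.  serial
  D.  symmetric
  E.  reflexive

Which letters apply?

C, E

(A) not euclidean: s R u and s R s but not u R s.
(B) not transitive: t R s and s R u but not t R u.
(C) serial: every world has an R-successor.
(D) not symmetric: s R u but not u R s.
(E) reflexive: each world relates to itself.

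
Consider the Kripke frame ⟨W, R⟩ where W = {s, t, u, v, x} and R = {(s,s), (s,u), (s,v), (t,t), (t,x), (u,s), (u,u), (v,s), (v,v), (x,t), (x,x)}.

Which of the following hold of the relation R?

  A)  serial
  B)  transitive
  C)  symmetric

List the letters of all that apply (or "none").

(A) serial: every world has an R-successor.
(B) not transitive: u R s and s R v but not u R v.
(C) symmetric: every R-edge is matched by its reverse.

A, C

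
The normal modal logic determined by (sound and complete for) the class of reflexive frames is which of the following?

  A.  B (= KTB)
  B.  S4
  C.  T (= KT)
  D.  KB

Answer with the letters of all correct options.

C

(A) B (= KTB) is determined by the class of reflexive and symmetric frames.
(B) S4 is determined by the class of reflexive and transitive frames.
(C) T (= KT) is determined by exactly this class.
(D) KB is determined by the class of symmetric frames.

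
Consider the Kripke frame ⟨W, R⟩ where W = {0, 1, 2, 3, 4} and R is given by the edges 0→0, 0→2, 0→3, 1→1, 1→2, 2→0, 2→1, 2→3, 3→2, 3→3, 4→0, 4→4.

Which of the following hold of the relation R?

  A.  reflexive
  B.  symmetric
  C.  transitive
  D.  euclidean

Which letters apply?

(A) not reflexive: not 2 R 2.
(B) not symmetric: 0 R 3 but not 3 R 0.
(C) not transitive: 0 R 2 and 2 R 1 but not 0 R 1.
(D) not euclidean: 0 R 3 and 0 R 0 but not 3 R 0.

none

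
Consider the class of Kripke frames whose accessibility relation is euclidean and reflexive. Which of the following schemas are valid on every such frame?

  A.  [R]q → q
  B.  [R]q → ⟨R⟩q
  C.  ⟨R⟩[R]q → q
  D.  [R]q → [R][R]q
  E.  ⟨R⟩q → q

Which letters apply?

A reflexive euclidean relation is also symmetric (from wRw and wRv the euclidean condition gives vRw) and hence transitive; it is an equivalence relation.
(A) [R]q → q is axiom T; it is valid on a frame exactly when R is reflexive. Every such R is reflexive, so valid.
(B) [R]q → ⟨R⟩q is axiom D; it is valid on a frame exactly when R is serial. Every such R is serial, so valid.
(C) ⟨R⟩[R]q → q (the dual of axiom B) characterises the symmetric frames. Every such R is symmetric — valid.
(D) [R]q → [R][R]q is axiom 4, which corresponds to transitivity. Every such R is transitive — valid.
(E) ⟨R⟩q → q is valid only on frames where every R-edge is a self-loop. Such an R need not be a subset of the identity — not valid.

A, B, C, D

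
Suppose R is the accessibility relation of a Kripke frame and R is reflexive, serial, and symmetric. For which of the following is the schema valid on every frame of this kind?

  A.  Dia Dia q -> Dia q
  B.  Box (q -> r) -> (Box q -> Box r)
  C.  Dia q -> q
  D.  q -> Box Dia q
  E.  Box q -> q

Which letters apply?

B, D, E

(A) Dia Dia q -> Dia q (the dual of axiom 4) characterises the transitive frames. Such an R need not be transitive — not valid.
(B) this is just K, valid on every normal frame.
(C) Dia q -> q is valid only on frames where every R-edge is a self-loop. Such an R need not be a subset of the identity — not valid.
(D) q -> Box Dia q is axiom B; it is valid on a frame exactly when R is symmetric. Every such R is symmetric, so valid.
(E) Box q -> q is axiom T, which corresponds to reflexivity. Every such R is reflexive — valid.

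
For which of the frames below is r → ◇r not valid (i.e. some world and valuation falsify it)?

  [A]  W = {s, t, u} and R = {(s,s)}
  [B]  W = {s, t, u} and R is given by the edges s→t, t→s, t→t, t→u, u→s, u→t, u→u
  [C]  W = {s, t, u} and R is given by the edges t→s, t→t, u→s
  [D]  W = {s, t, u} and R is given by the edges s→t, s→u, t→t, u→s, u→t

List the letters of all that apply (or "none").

A, B, C, D

The schema r → ◇r is the dual of axiom T; it is valid on a frame iff R is reflexive.
(A) R is not reflexive (not t R t), so the schema fails here.
(B) R is not reflexive (not s R s), so the schema fails here.
(C) R is not reflexive (not s R s), so the schema fails here.
(D) R is not reflexive (not s R s), so the schema fails here.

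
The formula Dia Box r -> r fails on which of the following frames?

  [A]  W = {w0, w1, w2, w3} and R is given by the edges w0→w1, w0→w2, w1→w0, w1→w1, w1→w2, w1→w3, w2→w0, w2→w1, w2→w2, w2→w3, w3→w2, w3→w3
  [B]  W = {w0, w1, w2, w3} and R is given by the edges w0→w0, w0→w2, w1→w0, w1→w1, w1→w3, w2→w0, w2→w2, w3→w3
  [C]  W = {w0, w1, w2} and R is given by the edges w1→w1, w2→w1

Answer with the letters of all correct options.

The schema Dia Box r -> r is the dual of axiom B; it is valid on a frame iff R is symmetric.
(A) R is not symmetric (w1 R w3 but not w3 R w1), so the schema fails here.
(B) R is not symmetric (w1 R w0 but not w0 R w1), so the schema fails here.
(C) R is not symmetric (w2 R w1 but not w1 R w2), so the schema fails here.

A, B, C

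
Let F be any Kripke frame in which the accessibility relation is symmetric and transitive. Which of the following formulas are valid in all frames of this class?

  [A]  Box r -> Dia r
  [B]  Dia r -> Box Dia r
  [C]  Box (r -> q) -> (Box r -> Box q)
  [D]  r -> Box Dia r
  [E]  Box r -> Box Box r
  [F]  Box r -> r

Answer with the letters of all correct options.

B, C, D, E

A symmetric transitive relation is euclidean (uRv and uRw give vRu by symmetry, then vRw by transitivity).
(A) Box r -> Dia r is axiom D, which corresponds to seriality. Such an R need not be serial — not valid.
(B) Dia r -> Box Dia r is axiom 5, which corresponds to the euclidean property. Every such R is euclidean — valid.
(C) this is just K, valid on every normal frame.
(D) axiom B: valid iff R is symmetric. Every such R is symmetric — valid.
(E) Box r -> Box Box r is axiom 4; it is valid on a frame exactly when R is transitive. Every such R is transitive, so valid.
(F) axiom T: valid iff R is reflexive. Such an R need not be reflexive — not valid.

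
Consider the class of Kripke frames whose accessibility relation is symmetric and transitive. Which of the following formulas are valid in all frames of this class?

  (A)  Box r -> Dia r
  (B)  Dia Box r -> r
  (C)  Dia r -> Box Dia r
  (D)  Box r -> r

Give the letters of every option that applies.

B, C

A symmetric transitive relation is euclidean (uRv and uRw give vRu by symmetry, then vRw by transitivity).
(A) Box r -> Dia r is axiom D, which corresponds to seriality. Such an R need not be serial — not valid.
(B) the dual of axiom B: valid iff R is symmetric. Every such R is symmetric — valid.
(C) Dia r -> Box Dia r (axiom 5) characterises the euclidean frames. Every such R is euclidean — valid.
(D) Box r -> r is axiom T; it is valid on a frame exactly when R is reflexive. Such an R need not be reflexive, so not valid.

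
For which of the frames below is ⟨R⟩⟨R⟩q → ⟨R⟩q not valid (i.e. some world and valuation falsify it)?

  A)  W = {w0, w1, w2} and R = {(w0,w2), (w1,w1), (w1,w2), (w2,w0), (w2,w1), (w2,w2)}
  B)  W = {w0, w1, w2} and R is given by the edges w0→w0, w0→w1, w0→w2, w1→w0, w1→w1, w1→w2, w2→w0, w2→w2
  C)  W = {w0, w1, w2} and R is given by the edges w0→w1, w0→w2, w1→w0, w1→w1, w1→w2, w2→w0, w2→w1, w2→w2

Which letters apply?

A, B, C

The schema ⟨R⟩⟨R⟩q → ⟨R⟩q is the dual of axiom 4; it is valid on a frame iff R is transitive.
(A) R is not transitive (w0 R w2 and w2 R w0 but not w0 R w0), so the schema fails here.
(B) R is not transitive (w2 R w0 and w0 R w1 but not w2 R w1), so the schema fails here.
(C) R is not transitive (w0 R w1 and w1 R w0 but not w0 R w0), so the schema fails here.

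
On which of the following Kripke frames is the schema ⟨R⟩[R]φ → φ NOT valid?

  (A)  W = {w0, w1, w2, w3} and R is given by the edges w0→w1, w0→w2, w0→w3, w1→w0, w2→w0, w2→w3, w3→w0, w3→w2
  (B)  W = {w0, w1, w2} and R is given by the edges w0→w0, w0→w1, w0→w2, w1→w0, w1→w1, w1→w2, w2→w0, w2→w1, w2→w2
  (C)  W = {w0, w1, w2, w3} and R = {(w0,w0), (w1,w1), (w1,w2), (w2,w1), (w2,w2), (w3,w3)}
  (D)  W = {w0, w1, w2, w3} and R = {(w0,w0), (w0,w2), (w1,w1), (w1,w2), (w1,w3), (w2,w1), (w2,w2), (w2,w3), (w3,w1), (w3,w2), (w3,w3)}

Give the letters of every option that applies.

The schema ⟨R⟩[R]φ → φ is the dual of axiom B; it is valid on a frame iff R is symmetric.
(A) R is symmetric (every R-edge is matched by its reverse), so the schema is valid here.
(B) R is symmetric (every R-edge is matched by its reverse), so the schema is valid here.
(C) R is symmetric (every R-edge is matched by its reverse), so the schema is valid here.
(D) R is not symmetric (w0 R w2 but not w2 R w0), so the schema fails here.

D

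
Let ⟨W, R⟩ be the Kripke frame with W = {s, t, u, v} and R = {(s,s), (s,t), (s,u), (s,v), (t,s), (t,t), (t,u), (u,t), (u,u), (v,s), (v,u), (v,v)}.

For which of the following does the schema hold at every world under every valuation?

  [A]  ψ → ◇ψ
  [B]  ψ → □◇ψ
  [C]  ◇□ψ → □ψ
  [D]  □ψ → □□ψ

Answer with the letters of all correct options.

A

R is reflexive: each world relates to itself.
R is not symmetric: s R u but not u R s.
R is not transitive: t R s and s R v but not t R v.
R is not euclidean: s R t and s R v but not t R v.
(A) ψ → ◇ψ is the dual of axiom T, which corresponds to reflexivity. R is reflexive — valid.
(B) ψ → □◇ψ is axiom B, which corresponds to symmetry. R is not symmetric — not valid.
(C) ◇□ψ → □ψ (the dual of axiom 5) characterises the euclidean frames. R is not euclidean — not valid.
(D) axiom 4: valid iff R is transitive. R is not transitive — not valid.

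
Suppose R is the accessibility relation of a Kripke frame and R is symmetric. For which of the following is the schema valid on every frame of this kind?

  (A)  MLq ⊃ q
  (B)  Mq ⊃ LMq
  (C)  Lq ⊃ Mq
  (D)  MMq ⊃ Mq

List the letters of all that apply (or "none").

(A) MLq ⊃ q (the dual of axiom B) characterises the symmetric frames. Every such R is symmetric — valid.
(B) Mq ⊃ LMq is axiom 5, which corresponds to the euclidean property. Such an R need not be euclidean — not valid.
(C) Lq ⊃ Mq is axiom D; it is valid on a frame exactly when R is serial. Such an R need not be serial, so not valid.
(D) MMq ⊃ Mq is the dual of axiom 4, which corresponds to transitivity. Such an R need not be transitive — not valid.

A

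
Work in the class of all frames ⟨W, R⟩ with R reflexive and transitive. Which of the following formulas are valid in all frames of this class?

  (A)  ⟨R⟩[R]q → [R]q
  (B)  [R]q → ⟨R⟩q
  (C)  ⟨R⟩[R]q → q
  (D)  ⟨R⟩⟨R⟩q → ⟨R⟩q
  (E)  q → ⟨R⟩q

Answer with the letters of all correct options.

B, D, E

Reflexive relations are serial.
(A) ⟨R⟩[R]q → [R]q is the dual of axiom 5, which corresponds to the euclidean property. Such an R need not be euclidean — not valid.
(B) [R]q → ⟨R⟩q is axiom D; it is valid on a frame exactly when R is serial. Every such R is serial, so valid.
(C) the dual of axiom B: valid iff R is symmetric. Such an R need not be symmetric — not valid.
(D) the dual of axiom 4: valid iff R is transitive. Every such R is transitive — valid.
(E) q → ⟨R⟩q is the dual of axiom T; it is valid on a frame exactly when R is reflexive. Every such R is reflexive, so valid.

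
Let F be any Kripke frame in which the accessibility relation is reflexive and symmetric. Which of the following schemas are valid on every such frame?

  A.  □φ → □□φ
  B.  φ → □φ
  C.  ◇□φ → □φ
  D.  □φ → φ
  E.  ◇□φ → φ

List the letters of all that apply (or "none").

Reflexive relations are serial.
(A) □φ → □□φ (axiom 4) characterises the transitive frames. Such an R need not be transitive — not valid.
(B) φ → □φ (equivalent to ◇p→p) corresponds to R being a subset of the identity. Such an R need not be a subset of the identity, so not valid.
(C) the dual of axiom 5: valid iff R is euclidean. Such an R need not be euclidean — not valid.
(D) axiom T: valid iff R is reflexive. Every such R is reflexive — valid.
(E) the dual of axiom B: valid iff R is symmetric. Every such R is symmetric — valid.

D, E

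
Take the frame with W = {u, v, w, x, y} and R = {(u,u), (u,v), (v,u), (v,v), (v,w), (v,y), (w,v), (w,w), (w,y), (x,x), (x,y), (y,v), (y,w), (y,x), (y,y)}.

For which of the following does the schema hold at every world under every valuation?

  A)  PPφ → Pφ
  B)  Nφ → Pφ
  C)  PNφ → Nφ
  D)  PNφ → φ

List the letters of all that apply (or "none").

R is symmetric: every R-edge is matched by its reverse.
R is not transitive: u R v and v R w but not u R w.
R is not euclidean: v R u and v R w but not u R w.
R is serial: every world has an R-successor.
(A) the dual of axiom 4: valid iff R is transitive. R is not transitive — not valid.
(B) Nφ → Pφ is axiom D; it is valid on a frame exactly when R is serial. R is serial, so valid.
(C) PNφ → Nφ is the dual of axiom 5, which corresponds to the euclidean property. R is not euclidean — not valid.
(D) PNφ → φ (the dual of axiom B) characterises the symmetric frames. R is symmetric — valid.

B, D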